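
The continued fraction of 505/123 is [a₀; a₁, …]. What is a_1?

9

505 = 4·123 + 13   →  a_0 = 4
123 = 9·13 + 6   →  a_1 = 9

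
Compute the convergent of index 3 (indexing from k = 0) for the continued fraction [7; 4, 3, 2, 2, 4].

Using pₖ = aₖpₖ₋₁ + pₖ₋₂, qₖ = aₖqₖ₋₁ + qₖ₋₂ (with p₋₁=1, p₋₂=0, q₋₁=0, q₋₂=1):
  k=0: a=7, p=7, q=1
  k=1: a=4, p=29, q=4
  k=2: a=3, p=94, q=13
  k=3: a=2, p=217, q=30

217/30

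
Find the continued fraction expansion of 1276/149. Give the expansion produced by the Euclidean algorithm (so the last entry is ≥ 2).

[8; 1, 1, 3, 2, 2, 1, 2]

1276 = 8*149 + 84
149 = 1*84 + 65
84 = 1*65 + 19
65 = 3*19 + 8
19 = 2*8 + 3
8 = 2*3 + 2
3 = 1*2 + 1
2 = 2*1 + 0  (stop)
So 1276/149 = [8; 1, 1, 3, 2, 2, 1, 2].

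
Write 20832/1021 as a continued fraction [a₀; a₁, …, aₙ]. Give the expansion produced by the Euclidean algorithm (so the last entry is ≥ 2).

20832 = 20·1021 + 412
1021 = 2·412 + 197
412 = 2·197 + 18
197 = 10·18 + 17
18 = 1·17 + 1
17 = 17·1 + 0  (stop)
So 20832/1021 = [20; 2, 2, 10, 1, 17].

[20; 2, 2, 10, 1, 17]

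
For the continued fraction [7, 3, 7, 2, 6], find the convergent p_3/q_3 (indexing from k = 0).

Using pₖ = aₖpₖ₋₁ + pₖ₋₂, qₖ = aₖqₖ₋₁ + qₖ₋₂ (with p₋₁=1, p₋₂=0, q₋₁=0, q₋₂=1):
  k=0: a=7, p=7, q=1
  k=1: a=3, p=22, q=3
  k=2: a=7, p=161, q=22
  k=3: a=2, p=344, q=47

344/47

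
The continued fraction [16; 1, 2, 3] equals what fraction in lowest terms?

167/10

Fold from the inside: start with 3/1.
  2 + 1/3 = 7/3
  1 + 3/7 = 10/7
  16 + 7/10 = 167/10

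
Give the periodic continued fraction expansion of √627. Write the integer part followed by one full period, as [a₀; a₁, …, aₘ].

[25; 25, 50]

a₀ = ⌊√627⌋ = 25.
With m₀=0, d₀=1 and mₖ₊₁ = dₖaₖ − mₖ, dₖ₊₁ = (n − mₖ₊₁²)/dₖ, aₖ₊₁ = ⌊(a₀+mₖ₊₁)/dₖ₊₁⌋:
  k=1: m=25, d=2, a=25
  k=2: m=25, d=1, a=50
d=1 and a=2a₀=50 at k=2, so the next step gives (m, d) = (25, 2) again — its k=1 value — and the period has length 2.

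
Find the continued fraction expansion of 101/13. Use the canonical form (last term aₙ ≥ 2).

101 = 7*13 + 10
13 = 1*10 + 3
10 = 3*3 + 1
3 = 3*1 + 0  (stop)
So 101/13 = [7; 1, 3, 3].

[7; 1, 3, 3]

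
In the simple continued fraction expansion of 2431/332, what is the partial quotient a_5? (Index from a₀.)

2431 = 7·332 + 107   →  a_0 = 7
332 = 3·107 + 11   →  a_1 = 3
107 = 9·11 + 8   →  a_2 = 9
11 = 1·8 + 3   →  a_3 = 1
8 = 2·3 + 2   →  a_4 = 2
3 = 1·2 + 1   →  a_5 = 1

1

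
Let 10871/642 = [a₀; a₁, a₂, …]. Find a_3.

10871 = 16·642 + 599   →  a_0 = 16
642 = 1·599 + 43   →  a_1 = 1
599 = 13·43 + 40   →  a_2 = 13
43 = 1·40 + 3   →  a_3 = 1

1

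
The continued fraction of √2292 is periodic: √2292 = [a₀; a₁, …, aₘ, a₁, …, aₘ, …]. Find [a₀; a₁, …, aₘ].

a₀ = ⌊√2292⌋ = 47.
With m₀=0, d₀=1 and mₖ₊₁ = dₖaₖ − mₖ, dₖ₊₁ = (n − mₖ₊₁²)/dₖ, aₖ₊₁ = ⌊(a₀+mₖ₊₁)/dₖ₊₁⌋:
  k=1: m=47, d=83, a=1
  k=2: m=36, d=12, a=6
  k=3: m=36, d=83, a=1
  k=4: m=47, d=1, a=94
d=1 and a=2a₀=94 at k=4, so the next step gives (m, d) = (47, 83) again — its k=1 value — and the period has length 4.

[47; 1, 6, 1, 94]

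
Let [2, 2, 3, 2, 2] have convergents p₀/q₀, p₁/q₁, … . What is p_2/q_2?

Using pₖ = aₖpₖ₋₁ + pₖ₋₂, qₖ = aₖqₖ₋₁ + qₖ₋₂ (with p₋₁=1, p₋₂=0, q₋₁=0, q₋₂=1):
  k=0: a=2, p=2, q=1
  k=1: a=2, p=5, q=2
  k=2: a=3, p=17, q=7

17/7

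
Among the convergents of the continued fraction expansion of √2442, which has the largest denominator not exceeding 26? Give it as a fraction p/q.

593/12

√2442 = [49; 2, 2, 2, 98, …] (period length 4).
Convergents:
  p_0/q_0 = 49/1
  p_1/q_1 = 99/2
  p_2/q_2 = 247/5
  p_3/q_3 = 593/12
  p_4/q_4 = 58361/1181
q_3 = 12 ≤ 26 < 1181 = q_4, so the answer is 593/12.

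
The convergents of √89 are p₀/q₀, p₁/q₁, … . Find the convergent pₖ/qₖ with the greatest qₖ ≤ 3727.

18934/2007

√89 = [9; 2, 3, 3, 2, 18, …] (period length 5).
Convergents:
  p_0/q_0 = 9/1
  p_1/q_1 = 19/2
  p_2/q_2 = 66/7
  p_3/q_3 = 217/23
  p_4/q_4 = 500/53
  p_5/q_5 = 9217/977
  p_6/q_6 = 18934/2007
  p_7/q_7 = 66019/6998
q_6 = 2007 ≤ 3727 < 6998 = q_7, so the answer is 18934/2007.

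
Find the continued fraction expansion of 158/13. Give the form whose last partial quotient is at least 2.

[12; 6, 2]

158 = 12·13 + 2
13 = 6·2 + 1
2 = 2·1 + 0  (stop)
So 158/13 = [12; 6, 2].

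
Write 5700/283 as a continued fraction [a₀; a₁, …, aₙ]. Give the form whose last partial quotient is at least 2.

5700 = 20*283 + 40
283 = 7*40 + 3
40 = 13*3 + 1
3 = 3*1 + 0  (stop)
So 5700/283 = [20; 7, 13, 3].

[20; 7, 13, 3]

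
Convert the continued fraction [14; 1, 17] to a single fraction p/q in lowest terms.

Using pₖ = aₖpₖ₋₁ + pₖ₋₂ and qₖ = aₖqₖ₋₁ + qₖ₋₂:
  k=0: a=14, p=14, q=1
  k=1: a=1, p=15, q=1
  k=2: a=17, p=269, q=18

269/18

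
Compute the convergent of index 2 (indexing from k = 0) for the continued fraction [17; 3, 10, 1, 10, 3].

537/31

Using pₖ = aₖpₖ₋₁ + pₖ₋₂, qₖ = aₖqₖ₋₁ + qₖ₋₂ (with p₋₁=1, p₋₂=0, q₋₁=0, q₋₂=1):
  k=0: a=17, p=17, q=1
  k=1: a=3, p=52, q=3
  k=2: a=10, p=537, q=31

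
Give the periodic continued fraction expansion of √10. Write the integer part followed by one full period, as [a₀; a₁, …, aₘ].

a₀ = ⌊√10⌋ = 3.
With m₀=0, d₀=1 and mₖ₊₁ = dₖaₖ − mₖ, dₖ₊₁ = (n − mₖ₊₁²)/dₖ, aₖ₊₁ = ⌊(a₀+mₖ₊₁)/dₖ₊₁⌋:
  k=1: m=3, d=1, a=6
d=1 and a=2a₀=6 at k=1, so the next step gives (m, d) = (3, 1) again — its k=1 value — and the period has length 1.

[3; 6]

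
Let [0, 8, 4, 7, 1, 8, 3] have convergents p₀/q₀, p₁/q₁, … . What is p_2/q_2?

Using pₖ = aₖpₖ₋₁ + pₖ₋₂, qₖ = aₖqₖ₋₁ + qₖ₋₂ (with p₋₁=1, p₋₂=0, q₋₁=0, q₋₂=1):
  k=0: a=0, p=0, q=1
  k=1: a=8, p=1, q=8
  k=2: a=4, p=4, q=33

4/33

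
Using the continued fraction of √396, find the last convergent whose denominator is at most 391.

√396 = [19; 1, 8, 1, 38, …] (period length 4).
Convergents:
  p_0/q_0 = 19/1
  p_1/q_1 = 20/1
  p_2/q_2 = 179/9
  p_3/q_3 = 199/10
  p_4/q_4 = 7741/389
  p_5/q_5 = 7940/399
q_4 = 389 ≤ 391 < 399 = q_5, so the answer is 7741/389.

7741/389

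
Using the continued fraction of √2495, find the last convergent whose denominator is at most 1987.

98851/1979

√2495 = [49; 1, 18, 1, 98, …] (period length 4).
Convergents:
  p_0/q_0 = 49/1
  p_1/q_1 = 50/1
  p_2/q_2 = 949/19
  p_3/q_3 = 999/20
  p_4/q_4 = 98851/1979
  p_5/q_5 = 99850/1999
q_4 = 1979 ≤ 1987 < 1999 = q_5, so the answer is 98851/1979.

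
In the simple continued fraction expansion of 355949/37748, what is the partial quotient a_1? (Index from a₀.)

355949 = 9·37748 + 16217   →  a_0 = 9
37748 = 2·16217 + 5314   →  a_1 = 2

2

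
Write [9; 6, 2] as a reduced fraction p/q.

Using pₖ = aₖpₖ₋₁ + pₖ₋₂ and qₖ = aₖqₖ₋₁ + qₖ₋₂:
  k=0: a=9, p=9, q=1
  k=1: a=6, p=55, q=6
  k=2: a=2, p=119, q=13

119/13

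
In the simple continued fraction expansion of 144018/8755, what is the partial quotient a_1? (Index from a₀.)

2

144018 = 16·8755 + 3938   →  a_0 = 16
8755 = 2·3938 + 879   →  a_1 = 2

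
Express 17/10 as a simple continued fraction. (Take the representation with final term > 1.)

[1; 1, 2, 3]

17 = 1*10 + 7
10 = 1*7 + 3
7 = 2*3 + 1
3 = 3*1 + 0  (stop)
So 17/10 = [1; 1, 2, 3].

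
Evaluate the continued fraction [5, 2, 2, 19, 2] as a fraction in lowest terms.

1075/199

Using pₖ = aₖpₖ₋₁ + pₖ₋₂ and qₖ = aₖqₖ₋₁ + qₖ₋₂:
  k=0: a=5, p=5, q=1
  k=1: a=2, p=11, q=2
  k=2: a=2, p=27, q=5
  k=3: a=19, p=524, q=97
  k=4: a=2, p=1075, q=199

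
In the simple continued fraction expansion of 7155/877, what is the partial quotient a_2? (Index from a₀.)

7155 = 8·877 + 139   →  a_0 = 8
877 = 6·139 + 43   →  a_1 = 6
139 = 3·43 + 10   →  a_2 = 3

3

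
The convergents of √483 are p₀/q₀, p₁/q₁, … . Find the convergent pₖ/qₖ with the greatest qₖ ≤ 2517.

√483 = [21; 1, 42, …] (period length 2).
Convergents:
  p_0/q_0 = 21/1
  p_1/q_1 = 22/1
  p_2/q_2 = 945/43
  p_3/q_3 = 967/44
  p_4/q_4 = 41559/1891
  p_5/q_5 = 42526/1935
  p_6/q_6 = 1827651/83161
q_5 = 1935 ≤ 2517 < 83161 = q_6, so the answer is 42526/1935.

42526/1935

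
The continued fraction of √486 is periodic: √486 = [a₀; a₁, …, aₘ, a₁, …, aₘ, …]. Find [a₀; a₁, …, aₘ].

[22; 22, 44]

a₀ = ⌊√486⌋ = 22.
With m₀=0, d₀=1 and mₖ₊₁ = dₖaₖ − mₖ, dₖ₊₁ = (n − mₖ₊₁²)/dₖ, aₖ₊₁ = ⌊(a₀+mₖ₊₁)/dₖ₊₁⌋:
  k=1: m=22, d=2, a=22
  k=2: m=22, d=1, a=44
d=1 and a=2a₀=44 at k=2, so the next step gives (m, d) = (22, 2) again — its k=1 value — and the period has length 2.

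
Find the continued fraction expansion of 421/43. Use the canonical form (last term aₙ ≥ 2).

421 = 9×43 + 34
43 = 1×34 + 9
34 = 3×9 + 7
9 = 1×7 + 2
7 = 3×2 + 1
2 = 2×1 + 0  (stop)
So 421/43 = [9; 1, 3, 1, 3, 2].

[9; 1, 3, 1, 3, 2]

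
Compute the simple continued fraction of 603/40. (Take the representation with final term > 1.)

603 = 15*40 + 3
40 = 13*3 + 1
3 = 3*1 + 0  (stop)
So 603/40 = [15; 13, 3].

[15; 13, 3]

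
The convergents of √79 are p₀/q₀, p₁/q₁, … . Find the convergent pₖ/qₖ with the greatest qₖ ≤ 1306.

11368/1279

√79 = [8; 1, 7, 1, 16, …] (period length 4).
Convergents:
  p_0/q_0 = 8/1
  p_1/q_1 = 9/1
  p_2/q_2 = 71/8
  p_3/q_3 = 80/9
  p_4/q_4 = 1351/152
  p_5/q_5 = 1431/161
  p_6/q_6 = 11368/1279
  p_7/q_7 = 12799/1440
q_6 = 1279 ≤ 1306 < 1440 = q_7, so the answer is 11368/1279.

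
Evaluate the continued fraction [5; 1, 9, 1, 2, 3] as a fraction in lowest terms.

Fold from the inside: start with 3/1.
  2 + 1/3 = 7/3
  1 + 3/7 = 10/7
  9 + 7/10 = 97/10
  1 + 10/97 = 107/97
  5 + 97/107 = 632/107

632/107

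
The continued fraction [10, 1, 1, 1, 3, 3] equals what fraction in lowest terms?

383/36

Using pₖ = aₖpₖ₋₁ + pₖ₋₂ and qₖ = aₖqₖ₋₁ + qₖ₋₂:
  k=0: a=10, p=10, q=1
  k=1: a=1, p=11, q=1
  k=2: a=1, p=21, q=2
  k=3: a=1, p=32, q=3
  k=4: a=3, p=117, q=11
  k=5: a=3, p=383, q=36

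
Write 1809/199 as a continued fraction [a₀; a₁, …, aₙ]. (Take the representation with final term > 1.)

[9; 11, 18]

1809 = 9·199 + 18
199 = 11·18 + 1
18 = 18·1 + 0  (stop)
So 1809/199 = [9; 11, 18].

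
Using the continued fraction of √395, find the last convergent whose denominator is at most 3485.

√395 = [19; 1, 6, 1, 38, …] (period length 4).
Convergents:
  p_0/q_0 = 19/1
  p_1/q_1 = 20/1
  p_2/q_2 = 139/7
  p_3/q_3 = 159/8
  p_4/q_4 = 6181/311
  p_5/q_5 = 6340/319
  p_6/q_6 = 44221/2225
  p_7/q_7 = 50561/2544
  p_8/q_8 = 1965539/98897
q_7 = 2544 ≤ 3485 < 98897 = q_8, so the answer is 50561/2544.

50561/2544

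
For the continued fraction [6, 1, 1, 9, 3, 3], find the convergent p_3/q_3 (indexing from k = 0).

124/19

Using pₖ = aₖpₖ₋₁ + pₖ₋₂, qₖ = aₖqₖ₋₁ + qₖ₋₂ (with p₋₁=1, p₋₂=0, q₋₁=0, q₋₂=1):
  k=0: a=6, p=6, q=1
  k=1: a=1, p=7, q=1
  k=2: a=1, p=13, q=2
  k=3: a=9, p=124, q=19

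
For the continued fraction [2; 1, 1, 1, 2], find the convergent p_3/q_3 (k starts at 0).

Using pₖ = aₖpₖ₋₁ + pₖ₋₂, qₖ = aₖqₖ₋₁ + qₖ₋₂ (with p₋₁=1, p₋₂=0, q₋₁=0, q₋₂=1):
  k=0: a=2, p=2, q=1
  k=1: a=1, p=3, q=1
  k=2: a=1, p=5, q=2
  k=3: a=1, p=8, q=3

8/3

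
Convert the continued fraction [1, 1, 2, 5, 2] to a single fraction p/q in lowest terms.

59/35

Using pₖ = aₖpₖ₋₁ + pₖ₋₂ and qₖ = aₖqₖ₋₁ + qₖ₋₂:
  k=0: a=1, p=1, q=1
  k=1: a=1, p=2, q=1
  k=2: a=2, p=5, q=3
  k=3: a=5, p=27, q=16
  k=4: a=2, p=59, q=35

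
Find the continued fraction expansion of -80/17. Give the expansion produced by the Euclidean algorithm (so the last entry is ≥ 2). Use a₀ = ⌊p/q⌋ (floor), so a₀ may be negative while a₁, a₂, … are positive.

-80 = -5*17 + 5
17 = 3*5 + 2
5 = 2*2 + 1
2 = 2*1 + 0  (stop)
So -80/17 = [-5; 3, 2, 2].

[-5; 3, 2, 2]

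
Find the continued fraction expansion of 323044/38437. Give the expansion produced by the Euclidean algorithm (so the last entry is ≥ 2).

[8; 2, 2, 8, 2, 10, 3, 13]

323044 = 8×38437 + 15548
38437 = 2×15548 + 7341
15548 = 2×7341 + 866
7341 = 8×866 + 413
866 = 2×413 + 40
413 = 10×40 + 13
40 = 3×13 + 1
13 = 13×1 + 0  (stop)
So 323044/38437 = [8; 2, 2, 8, 2, 10, 3, 13].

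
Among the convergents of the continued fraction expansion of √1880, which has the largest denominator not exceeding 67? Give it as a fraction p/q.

1691/39

√1880 = [43; 2, 1, 3, 1, 2, 86, …] (period length 6).
Convergents:
  p_0/q_0 = 43/1
  p_1/q_1 = 87/2
  p_2/q_2 = 130/3
  p_3/q_3 = 477/11
  p_4/q_4 = 607/14
  p_5/q_5 = 1691/39
  p_6/q_6 = 146033/3368
q_5 = 39 ≤ 67 < 3368 = q_6, so the answer is 1691/39.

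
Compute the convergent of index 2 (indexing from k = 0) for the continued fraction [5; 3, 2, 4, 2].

Using pₖ = aₖpₖ₋₁ + pₖ₋₂, qₖ = aₖqₖ₋₁ + qₖ₋₂ (with p₋₁=1, p₋₂=0, q₋₁=0, q₋₂=1):
  k=0: a=5, p=5, q=1
  k=1: a=3, p=16, q=3
  k=2: a=2, p=37, q=7

37/7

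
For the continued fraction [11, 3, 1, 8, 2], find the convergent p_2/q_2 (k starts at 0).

45/4

Using pₖ = aₖpₖ₋₁ + pₖ₋₂, qₖ = aₖqₖ₋₁ + qₖ₋₂ (with p₋₁=1, p₋₂=0, q₋₁=0, q₋₂=1):
  k=0: a=11, p=11, q=1
  k=1: a=3, p=34, q=3
  k=2: a=1, p=45, q=4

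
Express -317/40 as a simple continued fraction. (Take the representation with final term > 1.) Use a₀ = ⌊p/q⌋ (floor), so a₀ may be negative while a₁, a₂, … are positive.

[-8; 13, 3]

-317 = -8*40 + 3
40 = 13*3 + 1
3 = 3*1 + 0  (stop)
So -317/40 = [-8; 13, 3].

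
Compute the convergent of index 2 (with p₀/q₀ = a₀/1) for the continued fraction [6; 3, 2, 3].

Using pₖ = aₖpₖ₋₁ + pₖ₋₂, qₖ = aₖqₖ₋₁ + qₖ₋₂ (with p₋₁=1, p₋₂=0, q₋₁=0, q₋₂=1):
  k=0: a=6, p=6, q=1
  k=1: a=3, p=19, q=3
  k=2: a=2, p=44, q=7

44/7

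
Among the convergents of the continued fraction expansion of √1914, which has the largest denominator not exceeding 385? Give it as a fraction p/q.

√1914 = [43; 1, 2, 1, 86, …] (period length 4).
Convergents:
  p_0/q_0 = 43/1
  p_1/q_1 = 44/1
  p_2/q_2 = 131/3
  p_3/q_3 = 175/4
  p_4/q_4 = 15181/347
  p_5/q_5 = 15356/351
  p_6/q_6 = 45893/1049
q_5 = 351 ≤ 385 < 1049 = q_6, so the answer is 15356/351.

15356/351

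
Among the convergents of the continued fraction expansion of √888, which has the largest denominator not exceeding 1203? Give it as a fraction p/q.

35491/1191

√888 = [29; 1, 3, 1, 58, …] (period length 4).
Convergents:
  p_0/q_0 = 29/1
  p_1/q_1 = 30/1
  p_2/q_2 = 119/4
  p_3/q_3 = 149/5
  p_4/q_4 = 8761/294
  p_5/q_5 = 8910/299
  p_6/q_6 = 35491/1191
  p_7/q_7 = 44401/1490
q_6 = 1191 ≤ 1203 < 1490 = q_7, so the answer is 35491/1191.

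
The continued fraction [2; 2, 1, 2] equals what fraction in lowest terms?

Using pₖ = aₖpₖ₋₁ + pₖ₋₂ and qₖ = aₖqₖ₋₁ + qₖ₋₂:
  k=0: a=2, p=2, q=1
  k=1: a=2, p=5, q=2
  k=2: a=1, p=7, q=3
  k=3: a=2, p=19, q=8

19/8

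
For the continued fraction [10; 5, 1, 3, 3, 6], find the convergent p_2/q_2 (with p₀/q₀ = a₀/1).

Using pₖ = aₖpₖ₋₁ + pₖ₋₂, qₖ = aₖqₖ₋₁ + qₖ₋₂ (with p₋₁=1, p₋₂=0, q₋₁=0, q₋₂=1):
  k=0: a=10, p=10, q=1
  k=1: a=5, p=51, q=5
  k=2: a=1, p=61, q=6

61/6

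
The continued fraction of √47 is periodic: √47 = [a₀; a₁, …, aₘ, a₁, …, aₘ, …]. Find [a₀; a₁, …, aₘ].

[6; 1, 5, 1, 12]

a₀ = ⌊√47⌋ = 6.
With m₀=0, d₀=1 and mₖ₊₁ = dₖaₖ − mₖ, dₖ₊₁ = (n − mₖ₊₁²)/dₖ, aₖ₊₁ = ⌊(a₀+mₖ₊₁)/dₖ₊₁⌋:
  k=1: m=6, d=11, a=1
  k=2: m=5, d=2, a=5
  k=3: m=5, d=11, a=1
  k=4: m=6, d=1, a=12
d=1 and a=2a₀=12 at k=4, so the next step gives (m, d) = (6, 11) again — its k=1 value — and the period has length 4.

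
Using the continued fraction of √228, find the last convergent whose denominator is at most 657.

4545/301

√228 = [15; 10, 30, …] (period length 2).
Convergents:
  p_0/q_0 = 15/1
  p_1/q_1 = 151/10
  p_2/q_2 = 4545/301
  p_3/q_3 = 45601/3020
q_2 = 301 ≤ 657 < 3020 = q_3, so the answer is 4545/301.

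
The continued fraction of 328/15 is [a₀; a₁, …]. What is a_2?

328 = 21·15 + 13   →  a_0 = 21
15 = 1·13 + 2   →  a_1 = 1
13 = 6·2 + 1   →  a_2 = 6

6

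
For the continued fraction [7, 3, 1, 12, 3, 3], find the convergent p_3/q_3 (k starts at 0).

370/51

Using pₖ = aₖpₖ₋₁ + pₖ₋₂, qₖ = aₖqₖ₋₁ + qₖ₋₂ (with p₋₁=1, p₋₂=0, q₋₁=0, q₋₂=1):
  k=0: a=7, p=7, q=1
  k=1: a=3, p=22, q=3
  k=2: a=1, p=29, q=4
  k=3: a=12, p=370, q=51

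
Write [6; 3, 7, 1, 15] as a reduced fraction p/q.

2509/397

Fold from the inside: start with 15/1.
  1 + 1/15 = 16/15
  7 + 15/16 = 127/16
  3 + 16/127 = 397/127
  6 + 127/397 = 2509/397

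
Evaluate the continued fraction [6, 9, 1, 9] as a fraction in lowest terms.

604/99

Using pₖ = aₖpₖ₋₁ + pₖ₋₂ and qₖ = aₖqₖ₋₁ + qₖ₋₂:
  k=0: a=6, p=6, q=1
  k=1: a=9, p=55, q=9
  k=2: a=1, p=61, q=10
  k=3: a=9, p=604, q=99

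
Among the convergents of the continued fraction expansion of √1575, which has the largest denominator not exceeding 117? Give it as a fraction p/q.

2024/51

√1575 = [39; 1, 2, 5, 2, 1, 78, …] (period length 6).
Convergents:
  p_0/q_0 = 39/1
  p_1/q_1 = 40/1
  p_2/q_2 = 119/3
  p_3/q_3 = 635/16
  p_4/q_4 = 1389/35
  p_5/q_5 = 2024/51
  p_6/q_6 = 159261/4013
q_5 = 51 ≤ 117 < 4013 = q_6, so the answer is 2024/51.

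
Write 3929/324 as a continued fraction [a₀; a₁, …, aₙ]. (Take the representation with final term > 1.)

3929 = 12×324 + 41
324 = 7×41 + 37
41 = 1×37 + 4
37 = 9×4 + 1
4 = 4×1 + 0  (stop)
So 3929/324 = [12; 7, 1, 9, 4].

[12; 7, 1, 9, 4]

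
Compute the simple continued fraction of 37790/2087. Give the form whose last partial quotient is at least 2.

37790 = 18*2087 + 224
2087 = 9*224 + 71
224 = 3*71 + 11
71 = 6*11 + 5
11 = 2*5 + 1
5 = 5*1 + 0  (stop)
So 37790/2087 = [18; 9, 3, 6, 2, 5].

[18; 9, 3, 6, 2, 5]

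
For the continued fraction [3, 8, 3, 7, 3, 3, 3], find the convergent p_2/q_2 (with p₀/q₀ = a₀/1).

Using pₖ = aₖpₖ₋₁ + pₖ₋₂, qₖ = aₖqₖ₋₁ + qₖ₋₂ (with p₋₁=1, p₋₂=0, q₋₁=0, q₋₂=1):
  k=0: a=3, p=3, q=1
  k=1: a=8, p=25, q=8
  k=2: a=3, p=78, q=25

78/25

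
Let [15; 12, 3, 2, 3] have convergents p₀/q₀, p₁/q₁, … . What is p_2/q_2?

Using pₖ = aₖpₖ₋₁ + pₖ₋₂, qₖ = aₖqₖ₋₁ + qₖ₋₂ (with p₋₁=1, p₋₂=0, q₋₁=0, q₋₂=1):
  k=0: a=15, p=15, q=1
  k=1: a=12, p=181, q=12
  k=2: a=3, p=558, q=37

558/37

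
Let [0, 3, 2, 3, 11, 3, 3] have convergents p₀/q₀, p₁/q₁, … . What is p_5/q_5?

244/837

Using pₖ = aₖpₖ₋₁ + pₖ₋₂, qₖ = aₖqₖ₋₁ + qₖ₋₂ (with p₋₁=1, p₋₂=0, q₋₁=0, q₋₂=1):
  k=0: a=0, p=0, q=1
  k=1: a=3, p=1, q=3
  k=2: a=2, p=2, q=7
  k=3: a=3, p=7, q=24
  k=4: a=11, p=79, q=271
  k=5: a=3, p=244, q=837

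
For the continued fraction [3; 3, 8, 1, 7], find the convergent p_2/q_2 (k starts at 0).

Using pₖ = aₖpₖ₋₁ + pₖ₋₂, qₖ = aₖqₖ₋₁ + qₖ₋₂ (with p₋₁=1, p₋₂=0, q₋₁=0, q₋₂=1):
  k=0: a=3, p=3, q=1
  k=1: a=3, p=10, q=3
  k=2: a=8, p=83, q=25

83/25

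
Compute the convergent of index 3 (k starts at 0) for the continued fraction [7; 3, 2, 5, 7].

Using pₖ = aₖpₖ₋₁ + pₖ₋₂, qₖ = aₖqₖ₋₁ + qₖ₋₂ (with p₋₁=1, p₋₂=0, q₋₁=0, q₋₂=1):
  k=0: a=7, p=7, q=1
  k=1: a=3, p=22, q=3
  k=2: a=2, p=51, q=7
  k=3: a=5, p=277, q=38

277/38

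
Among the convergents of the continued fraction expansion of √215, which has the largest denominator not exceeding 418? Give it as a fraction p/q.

√215 = [14; 1, 1, 1, 28, …] (period length 4).
Convergents:
  p_0/q_0 = 14/1
  p_1/q_1 = 15/1
  p_2/q_2 = 29/2
  p_3/q_3 = 44/3
  p_4/q_4 = 1261/86
  p_5/q_5 = 1305/89
  p_6/q_6 = 2566/175
  p_7/q_7 = 3871/264
  p_8/q_8 = 110954/7567
q_7 = 264 ≤ 418 < 7567 = q_8, so the answer is 3871/264.

3871/264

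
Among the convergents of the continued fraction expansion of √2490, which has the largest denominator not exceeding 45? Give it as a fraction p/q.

√2490 = [49; 1, 8, 1, 98, …] (period length 4).
Convergents:
  p_0/q_0 = 49/1
  p_1/q_1 = 50/1
  p_2/q_2 = 449/9
  p_3/q_3 = 499/10
  p_4/q_4 = 49351/989
q_3 = 10 ≤ 45 < 989 = q_4, so the answer is 499/10.

499/10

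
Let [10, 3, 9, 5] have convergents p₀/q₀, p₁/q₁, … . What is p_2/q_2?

289/28

Using pₖ = aₖpₖ₋₁ + pₖ₋₂, qₖ = aₖqₖ₋₁ + qₖ₋₂ (with p₋₁=1, p₋₂=0, q₋₁=0, q₋₂=1):
  k=0: a=10, p=10, q=1
  k=1: a=3, p=31, q=3
  k=2: a=9, p=289, q=28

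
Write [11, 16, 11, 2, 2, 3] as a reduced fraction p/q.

34525/3121

Fold from the inside: start with 3/1.
  2 + 1/3 = 7/3
  2 + 3/7 = 17/7
  11 + 7/17 = 194/17
  16 + 17/194 = 3121/194
  11 + 194/3121 = 34525/3121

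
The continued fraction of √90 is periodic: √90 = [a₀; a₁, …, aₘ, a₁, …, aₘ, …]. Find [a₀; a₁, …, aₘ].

[9; 2, 18]

a₀ = ⌊√90⌋ = 9.
With m₀=0, d₀=1 and mₖ₊₁ = dₖaₖ − mₖ, dₖ₊₁ = (n − mₖ₊₁²)/dₖ, aₖ₊₁ = ⌊(a₀+mₖ₊₁)/dₖ₊₁⌋:
  k=1: m=9, d=9, a=2
  k=2: m=9, d=1, a=18
d=1 and a=2a₀=18 at k=2, so the next step gives (m, d) = (9, 9) again — its k=1 value — and the period has length 2.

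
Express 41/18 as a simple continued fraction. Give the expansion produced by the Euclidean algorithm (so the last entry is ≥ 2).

41 = 2×18 + 5
18 = 3×5 + 3
5 = 1×3 + 2
3 = 1×2 + 1
2 = 2×1 + 0  (stop)
So 41/18 = [2; 3, 1, 1, 2].

[2; 3, 1, 1, 2]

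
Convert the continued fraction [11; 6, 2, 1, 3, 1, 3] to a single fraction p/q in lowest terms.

Fold from the inside: start with 3/1.
  1 + 1/3 = 4/3
  3 + 3/4 = 15/4
  1 + 4/15 = 19/15
  2 + 15/19 = 53/19
  6 + 19/53 = 337/53
  11 + 53/337 = 3760/337

3760/337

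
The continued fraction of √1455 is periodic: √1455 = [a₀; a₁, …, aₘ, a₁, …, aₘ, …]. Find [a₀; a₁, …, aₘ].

a₀ = ⌊√1455⌋ = 38.
With m₀=0, d₀=1 and mₖ₊₁ = dₖaₖ − mₖ, dₖ₊₁ = (n − mₖ₊₁²)/dₖ, aₖ₊₁ = ⌊(a₀+mₖ₊₁)/dₖ₊₁⌋:
  k=1: m=38, d=11, a=6
  k=2: m=28, d=61, a=1
  k=3: m=33, d=6, a=11
  k=4: m=33, d=61, a=1
  k=5: m=28, d=11, a=6
  k=6: m=38, d=1, a=76
d=1 and a=2a₀=76 at k=6, so the next step gives (m, d) = (38, 11) again — its k=1 value — and the period has length 6.

[38; 6, 1, 11, 1, 6, 76]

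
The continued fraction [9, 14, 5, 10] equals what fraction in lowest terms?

Using pₖ = aₖpₖ₋₁ + pₖ₋₂ and qₖ = aₖqₖ₋₁ + qₖ₋₂:
  k=0: a=9, p=9, q=1
  k=1: a=14, p=127, q=14
  k=2: a=5, p=644, q=71
  k=3: a=10, p=6567, q=724

6567/724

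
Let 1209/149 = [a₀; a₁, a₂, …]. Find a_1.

1209 = 8·149 + 17   →  a_0 = 8
149 = 8·17 + 13   →  a_1 = 8

8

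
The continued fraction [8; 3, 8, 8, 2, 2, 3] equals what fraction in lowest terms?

30169/3626

Using pₖ = aₖpₖ₋₁ + pₖ₋₂ and qₖ = aₖqₖ₋₁ + qₖ₋₂:
  k=0: a=8, p=8, q=1
  k=1: a=3, p=25, q=3
  k=2: a=8, p=208, q=25
  k=3: a=8, p=1689, q=203
  k=4: a=2, p=3586, q=431
  k=5: a=2, p=8861, q=1065
  k=6: a=3, p=30169, q=3626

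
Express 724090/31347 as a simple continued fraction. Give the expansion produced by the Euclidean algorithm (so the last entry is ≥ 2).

724090 = 23·31347 + 3109
31347 = 10·3109 + 257
3109 = 12·257 + 25
257 = 10·25 + 7
25 = 3·7 + 4
7 = 1·4 + 3
4 = 1·3 + 1
3 = 3·1 + 0  (stop)
So 724090/31347 = [23; 10, 12, 10, 3, 1, 1, 3].

[23; 10, 12, 10, 3, 1, 1, 3]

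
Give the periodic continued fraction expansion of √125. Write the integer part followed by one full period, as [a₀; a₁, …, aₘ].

[11; 5, 1, 1, 5, 22]

a₀ = ⌊√125⌋ = 11.
With m₀=0, d₀=1 and mₖ₊₁ = dₖaₖ − mₖ, dₖ₊₁ = (n − mₖ₊₁²)/dₖ, aₖ₊₁ = ⌊(a₀+mₖ₊₁)/dₖ₊₁⌋:
  k=1: m=11, d=4, a=5
  k=2: m=9, d=11, a=1
  k=3: m=2, d=11, a=1
  k=4: m=9, d=4, a=5
  k=5: m=11, d=1, a=22
d=1 and a=2a₀=22 at k=5, so the next step gives (m, d) = (11, 4) again — its k=1 value — and the period has length 5.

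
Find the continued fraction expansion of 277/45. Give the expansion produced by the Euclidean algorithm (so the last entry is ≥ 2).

277 = 6·45 + 7
45 = 6·7 + 3
7 = 2·3 + 1
3 = 3·1 + 0  (stop)
So 277/45 = [6; 6, 2, 3].

[6; 6, 2, 3]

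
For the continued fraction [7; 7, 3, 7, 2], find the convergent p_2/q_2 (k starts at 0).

157/22

Using pₖ = aₖpₖ₋₁ + pₖ₋₂, qₖ = aₖqₖ₋₁ + qₖ₋₂ (with p₋₁=1, p₋₂=0, q₋₁=0, q₋₂=1):
  k=0: a=7, p=7, q=1
  k=1: a=7, p=50, q=7
  k=2: a=3, p=157, q=22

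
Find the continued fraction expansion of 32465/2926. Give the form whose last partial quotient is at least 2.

[11; 10, 2, 19, 2, 3]

32465 = 11×2926 + 279
2926 = 10×279 + 136
279 = 2×136 + 7
136 = 19×7 + 3
7 = 2×3 + 1
3 = 3×1 + 0  (stop)
So 32465/2926 = [11; 10, 2, 19, 2, 3].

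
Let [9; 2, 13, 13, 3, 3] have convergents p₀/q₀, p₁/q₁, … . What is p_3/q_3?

3347/353

Using pₖ = aₖpₖ₋₁ + pₖ₋₂, qₖ = aₖqₖ₋₁ + qₖ₋₂ (with p₋₁=1, p₋₂=0, q₋₁=0, q₋₂=1):
  k=0: a=9, p=9, q=1
  k=1: a=2, p=19, q=2
  k=2: a=13, p=256, q=27
  k=3: a=13, p=3347, q=353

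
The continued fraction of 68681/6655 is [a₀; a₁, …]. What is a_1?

3

68681 = 10·6655 + 2131   →  a_0 = 10
6655 = 3·2131 + 262   →  a_1 = 3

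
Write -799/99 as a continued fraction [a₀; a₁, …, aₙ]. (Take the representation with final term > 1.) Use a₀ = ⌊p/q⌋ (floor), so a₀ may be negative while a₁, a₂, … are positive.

[-9; 1, 13, 7]

-799 = -9×99 + 92
99 = 1×92 + 7
92 = 13×7 + 1
7 = 7×1 + 0  (stop)
So -799/99 = [-9; 1, 13, 7].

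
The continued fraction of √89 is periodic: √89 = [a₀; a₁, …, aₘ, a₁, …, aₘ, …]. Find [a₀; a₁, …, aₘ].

a₀ = ⌊√89⌋ = 9.
With m₀=0, d₀=1 and mₖ₊₁ = dₖaₖ − mₖ, dₖ₊₁ = (n − mₖ₊₁²)/dₖ, aₖ₊₁ = ⌊(a₀+mₖ₊₁)/dₖ₊₁⌋:
  k=1: m=9, d=8, a=2
  k=2: m=7, d=5, a=3
  k=3: m=8, d=5, a=3
  k=4: m=7, d=8, a=2
  k=5: m=9, d=1, a=18
d=1 and a=2a₀=18 at k=5, so the next step gives (m, d) = (9, 8) again — its k=1 value — and the period has length 5.

[9; 2, 3, 3, 2, 18]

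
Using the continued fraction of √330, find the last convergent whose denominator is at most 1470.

23761/1308

√330 = [18; 6, 36, …] (period length 2).
Convergents:
  p_0/q_0 = 18/1
  p_1/q_1 = 109/6
  p_2/q_2 = 3942/217
  p_3/q_3 = 23761/1308
  p_4/q_4 = 859338/47305
q_3 = 1308 ≤ 1470 < 47305 = q_4, so the answer is 23761/1308.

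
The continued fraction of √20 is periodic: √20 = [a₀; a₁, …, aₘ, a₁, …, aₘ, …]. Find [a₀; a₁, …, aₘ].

a₀ = ⌊√20⌋ = 4.

[4; 2, 8]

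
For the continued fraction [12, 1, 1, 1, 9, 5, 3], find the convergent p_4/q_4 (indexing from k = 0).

Using pₖ = aₖpₖ₋₁ + pₖ₋₂, qₖ = aₖqₖ₋₁ + qₖ₋₂ (with p₋₁=1, p₋₂=0, q₋₁=0, q₋₂=1):
  k=0: a=12, p=12, q=1
  k=1: a=1, p=13, q=1
  k=2: a=1, p=25, q=2
  k=3: a=1, p=38, q=3
  k=4: a=9, p=367, q=29

367/29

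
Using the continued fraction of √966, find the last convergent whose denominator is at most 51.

√966 = [31; 12, 2, 2, 2, 12, 62, …] (period length 6).
Convergents:
  p_0/q_0 = 31/1
  p_1/q_1 = 373/12
  p_2/q_2 = 777/25
  p_3/q_3 = 1927/62
q_2 = 25 ≤ 51 < 62 = q_3, so the answer is 777/25.

777/25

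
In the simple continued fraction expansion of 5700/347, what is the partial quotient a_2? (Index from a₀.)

5700 = 16·347 + 148   →  a_0 = 16
347 = 2·148 + 51   →  a_1 = 2
148 = 2·51 + 46   →  a_2 = 2

2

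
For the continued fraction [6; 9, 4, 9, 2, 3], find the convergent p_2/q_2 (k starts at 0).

Using pₖ = aₖpₖ₋₁ + pₖ₋₂, qₖ = aₖqₖ₋₁ + qₖ₋₂ (with p₋₁=1, p₋₂=0, q₋₁=0, q₋₂=1):
  k=0: a=6, p=6, q=1
  k=1: a=9, p=55, q=9
  k=2: a=4, p=226, q=37

226/37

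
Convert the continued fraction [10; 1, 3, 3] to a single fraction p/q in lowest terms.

140/13

Using pₖ = aₖpₖ₋₁ + pₖ₋₂ and qₖ = aₖqₖ₋₁ + qₖ₋₂:
  k=0: a=10, p=10, q=1
  k=1: a=1, p=11, q=1
  k=2: a=3, p=43, q=4
  k=3: a=3, p=140, q=13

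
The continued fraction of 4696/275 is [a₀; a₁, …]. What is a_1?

13

4696 = 17·275 + 21   →  a_0 = 17
275 = 13·21 + 2   →  a_1 = 13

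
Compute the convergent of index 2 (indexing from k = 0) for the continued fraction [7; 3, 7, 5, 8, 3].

Using pₖ = aₖpₖ₋₁ + pₖ₋₂, qₖ = aₖqₖ₋₁ + qₖ₋₂ (with p₋₁=1, p₋₂=0, q₋₁=0, q₋₂=1):
  k=0: a=7, p=7, q=1
  k=1: a=3, p=22, q=3
  k=2: a=7, p=161, q=22

161/22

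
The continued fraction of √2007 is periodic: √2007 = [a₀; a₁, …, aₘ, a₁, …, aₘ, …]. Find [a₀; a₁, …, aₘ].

[44; 1, 3, 1, 88]

a₀ = ⌊√2007⌋ = 44.
With m₀=0, d₀=1 and mₖ₊₁ = dₖaₖ − mₖ, dₖ₊₁ = (n − mₖ₊₁²)/dₖ, aₖ₊₁ = ⌊(a₀+mₖ₊₁)/dₖ₊₁⌋:
  k=1: m=44, d=71, a=1
  k=2: m=27, d=18, a=3
  k=3: m=27, d=71, a=1
  k=4: m=44, d=1, a=88
d=1 and a=2a₀=88 at k=4, so the next step gives (m, d) = (44, 71) again — its k=1 value — and the period has length 4.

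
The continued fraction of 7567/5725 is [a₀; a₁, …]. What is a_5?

7567 = 1·5725 + 1842   →  a_0 = 1
5725 = 3·1842 + 199   →  a_1 = 3
1842 = 9·199 + 51   →  a_2 = 9
199 = 3·51 + 46   →  a_3 = 3
51 = 1·46 + 5   →  a_4 = 1
46 = 9·5 + 1   →  a_5 = 9

9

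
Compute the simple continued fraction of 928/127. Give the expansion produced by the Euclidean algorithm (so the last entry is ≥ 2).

[7; 3, 3, 1, 9]

928 = 7·127 + 39
127 = 3·39 + 10
39 = 3·10 + 9
10 = 1·9 + 1
9 = 9·1 + 0  (stop)
So 928/127 = [7; 3, 3, 1, 9].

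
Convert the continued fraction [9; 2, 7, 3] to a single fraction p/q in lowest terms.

445/47

Fold from the inside: start with 3/1.
  7 + 1/3 = 22/3
  2 + 3/22 = 47/22
  9 + 22/47 = 445/47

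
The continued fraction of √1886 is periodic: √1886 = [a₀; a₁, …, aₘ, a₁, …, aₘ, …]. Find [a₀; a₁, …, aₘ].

[43; 2, 2, 1, 42, 1, 2, 2, 86]

a₀ = ⌊√1886⌋ = 43.
With m₀=0, d₀=1 and mₖ₊₁ = dₖaₖ − mₖ, dₖ₊₁ = (n − mₖ₊₁²)/dₖ, aₖ₊₁ = ⌊(a₀+mₖ₊₁)/dₖ₊₁⌋:
  k=1: m=43, d=37, a=2
  k=2: m=31, d=25, a=2
  k=3: m=19, d=61, a=1
  k=4: m=42, d=2, a=42
  k=5: m=42, d=61, a=1
  k=6: m=19, d=25, a=2
  k=7: m=31, d=37, a=2
  k=8: m=43, d=1, a=86
d=1 and a=2a₀=86 at k=8, so the next step gives (m, d) = (43, 37) again — its k=1 value — and the period has length 8.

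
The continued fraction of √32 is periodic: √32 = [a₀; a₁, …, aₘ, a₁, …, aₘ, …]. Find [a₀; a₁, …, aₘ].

a₀ = ⌊√32⌋ = 5.
With m₀=0, d₀=1 and mₖ₊₁ = dₖaₖ − mₖ, dₖ₊₁ = (n − mₖ₊₁²)/dₖ, aₖ₊₁ = ⌊(a₀+mₖ₊₁)/dₖ₊₁⌋:
  k=1: m=5, d=7, a=1
  k=2: m=2, d=4, a=1
  k=3: m=2, d=7, a=1
  k=4: m=5, d=1, a=10
d=1 and a=2a₀=10 at k=4, so the next step gives (m, d) = (5, 7) again — its k=1 value — and the period has length 4.

[5; 1, 1, 1, 10]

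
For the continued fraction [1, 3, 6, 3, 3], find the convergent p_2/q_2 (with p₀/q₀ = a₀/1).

Using pₖ = aₖpₖ₋₁ + pₖ₋₂, qₖ = aₖqₖ₋₁ + qₖ₋₂ (with p₋₁=1, p₋₂=0, q₋₁=0, q₋₂=1):
  k=0: a=1, p=1, q=1
  k=1: a=3, p=4, q=3
  k=2: a=6, p=25, q=19

25/19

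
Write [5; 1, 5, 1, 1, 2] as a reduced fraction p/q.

193/33

Fold from the inside: start with 2/1.
  1 + 1/2 = 3/2
  1 + 2/3 = 5/3
  5 + 3/5 = 28/5
  1 + 5/28 = 33/28
  5 + 28/33 = 193/33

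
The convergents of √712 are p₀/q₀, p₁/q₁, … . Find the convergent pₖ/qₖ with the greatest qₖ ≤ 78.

1601/60

√712 = [26; 1, 2, 6, 2, 1, 52, …] (period length 6).
Convergents:
  p_0/q_0 = 26/1
  p_1/q_1 = 27/1
  p_2/q_2 = 80/3
  p_3/q_3 = 507/19
  p_4/q_4 = 1094/41
  p_5/q_5 = 1601/60
  p_6/q_6 = 84346/3161
q_5 = 60 ≤ 78 < 3161 = q_6, so the answer is 1601/60.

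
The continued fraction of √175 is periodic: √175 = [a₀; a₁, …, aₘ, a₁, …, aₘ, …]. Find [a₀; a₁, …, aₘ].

[13; 4, 2, 1, 2, 4, 26]

a₀ = ⌊√175⌋ = 13.
With m₀=0, d₀=1 and mₖ₊₁ = dₖaₖ − mₖ, dₖ₊₁ = (n − mₖ₊₁²)/dₖ, aₖ₊₁ = ⌊(a₀+mₖ₊₁)/dₖ₊₁⌋:
  k=1: m=13, d=6, a=4
  k=2: m=11, d=9, a=2
  k=3: m=7, d=14, a=1
  k=4: m=7, d=9, a=2
  k=5: m=11, d=6, a=4
  k=6: m=13, d=1, a=26
d=1 and a=2a₀=26 at k=6, so the next step gives (m, d) = (13, 6) again — its k=1 value — and the period has length 6.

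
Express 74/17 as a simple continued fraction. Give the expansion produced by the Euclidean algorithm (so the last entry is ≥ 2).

[4; 2, 1, 5]

74 = 4×17 + 6
17 = 2×6 + 5
6 = 1×5 + 1
5 = 5×1 + 0  (stop)
So 74/17 = [4; 2, 1, 5].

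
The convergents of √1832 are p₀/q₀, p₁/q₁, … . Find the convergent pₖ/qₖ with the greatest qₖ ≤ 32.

√1832 = [42; 1, 4, 21, 4, 1, 84, …] (period length 6).
Convergents:
  p_0/q_0 = 42/1
  p_1/q_1 = 43/1
  p_2/q_2 = 214/5
  p_3/q_3 = 4537/106
q_2 = 5 ≤ 32 < 106 = q_3, so the answer is 214/5.

214/5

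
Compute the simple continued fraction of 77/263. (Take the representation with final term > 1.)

[0; 3, 2, 2, 2, 6]

77 = 0*263 + 77
263 = 3*77 + 32
77 = 2*32 + 13
32 = 2*13 + 6
13 = 2*6 + 1
6 = 6*1 + 0  (stop)
So 77/263 = [0; 3, 2, 2, 2, 6].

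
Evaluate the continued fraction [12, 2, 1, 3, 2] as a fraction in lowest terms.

Using pₖ = aₖpₖ₋₁ + pₖ₋₂ and qₖ = aₖqₖ₋₁ + qₖ₋₂:
  k=0: a=12, p=12, q=1
  k=1: a=2, p=25, q=2
  k=2: a=1, p=37, q=3
  k=3: a=3, p=136, q=11
  k=4: a=2, p=309, q=25

309/25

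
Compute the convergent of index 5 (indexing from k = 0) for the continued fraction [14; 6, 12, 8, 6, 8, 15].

417765/29494

Using pₖ = aₖpₖ₋₁ + pₖ₋₂, qₖ = aₖqₖ₋₁ + qₖ₋₂ (with p₋₁=1, p₋₂=0, q₋₁=0, q₋₂=1):
  k=0: a=14, p=14, q=1
  k=1: a=6, p=85, q=6
  k=2: a=12, p=1034, q=73
  k=3: a=8, p=8357, q=590
  k=4: a=6, p=51176, q=3613
  k=5: a=8, p=417765, q=29494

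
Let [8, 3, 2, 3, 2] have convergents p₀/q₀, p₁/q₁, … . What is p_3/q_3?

199/24

Using pₖ = aₖpₖ₋₁ + pₖ₋₂, qₖ = aₖqₖ₋₁ + qₖ₋₂ (with p₋₁=1, p₋₂=0, q₋₁=0, q₋₂=1):
  k=0: a=8, p=8, q=1
  k=1: a=3, p=25, q=3
  k=2: a=2, p=58, q=7
  k=3: a=3, p=199, q=24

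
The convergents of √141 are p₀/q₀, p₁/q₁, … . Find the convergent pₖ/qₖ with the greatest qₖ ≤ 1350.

√141 = [11; 1, 6, 1, 22, …] (period length 4).
Convergents:
  p_0/q_0 = 11/1
  p_1/q_1 = 12/1
  p_2/q_2 = 83/7
  p_3/q_3 = 95/8
  p_4/q_4 = 2173/183
  p_5/q_5 = 2268/191
  p_6/q_6 = 15781/1329
  p_7/q_7 = 18049/1520
q_6 = 1329 ≤ 1350 < 1520 = q_7, so the answer is 15781/1329.

15781/1329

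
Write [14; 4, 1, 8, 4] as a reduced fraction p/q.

Using pₖ = aₖpₖ₋₁ + pₖ₋₂ and qₖ = aₖqₖ₋₁ + qₖ₋₂:
  k=0: a=14, p=14, q=1
  k=1: a=4, p=57, q=4
  k=2: a=1, p=71, q=5
  k=3: a=8, p=625, q=44
  k=4: a=4, p=2571, q=181

2571/181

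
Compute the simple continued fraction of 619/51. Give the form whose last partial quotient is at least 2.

[12; 7, 3, 2]

619 = 12·51 + 7
51 = 7·7 + 2
7 = 3·2 + 1
2 = 2·1 + 0  (stop)
So 619/51 = [12; 7, 3, 2].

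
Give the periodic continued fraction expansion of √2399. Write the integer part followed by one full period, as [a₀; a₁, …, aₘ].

[48; 1, 47, 1, 96]

a₀ = ⌊√2399⌋ = 48.
With m₀=0, d₀=1 and mₖ₊₁ = dₖaₖ − mₖ, dₖ₊₁ = (n − mₖ₊₁²)/dₖ, aₖ₊₁ = ⌊(a₀+mₖ₊₁)/dₖ₊₁⌋:
  k=1: m=48, d=95, a=1
  k=2: m=47, d=2, a=47
  k=3: m=47, d=95, a=1
  k=4: m=48, d=1, a=96
d=1 and a=2a₀=96 at k=4, so the next step gives (m, d) = (48, 95) again — its k=1 value — and the period has length 4.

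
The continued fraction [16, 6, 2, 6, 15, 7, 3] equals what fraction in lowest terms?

456501/28258

Fold from the inside: start with 3/1.
  7 + 1/3 = 22/3
  15 + 3/22 = 333/22
  6 + 22/333 = 2020/333
  2 + 333/2020 = 4373/2020
  6 + 2020/4373 = 28258/4373
  16 + 4373/28258 = 456501/28258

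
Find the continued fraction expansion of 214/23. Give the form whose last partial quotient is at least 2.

214 = 9×23 + 7
23 = 3×7 + 2
7 = 3×2 + 1
2 = 2×1 + 0  (stop)
So 214/23 = [9; 3, 3, 2].

[9; 3, 3, 2]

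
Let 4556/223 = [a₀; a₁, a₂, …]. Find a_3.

10

4556 = 20·223 + 96   →  a_0 = 20
223 = 2·96 + 31   →  a_1 = 2
96 = 3·31 + 3   →  a_2 = 3
31 = 10·3 + 1   →  a_3 = 10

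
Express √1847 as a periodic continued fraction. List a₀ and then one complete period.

[42; 1, 41, 1, 84]

a₀ = ⌊√1847⌋ = 42.
With m₀=0, d₀=1 and mₖ₊₁ = dₖaₖ − mₖ, dₖ₊₁ = (n − mₖ₊₁²)/dₖ, aₖ₊₁ = ⌊(a₀+mₖ₊₁)/dₖ₊₁⌋:
  k=1: m=42, d=83, a=1
  k=2: m=41, d=2, a=41
  k=3: m=41, d=83, a=1
  k=4: m=42, d=1, a=84
d=1 and a=2a₀=84 at k=4, so the next step gives (m, d) = (42, 83) again — its k=1 value — and the period has length 4.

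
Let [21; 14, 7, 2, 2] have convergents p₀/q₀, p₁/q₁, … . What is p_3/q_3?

4467/212

Using pₖ = aₖpₖ₋₁ + pₖ₋₂, qₖ = aₖqₖ₋₁ + qₖ₋₂ (with p₋₁=1, p₋₂=0, q₋₁=0, q₋₂=1):
  k=0: a=21, p=21, q=1
  k=1: a=14, p=295, q=14
  k=2: a=7, p=2086, q=99
  k=3: a=2, p=4467, q=212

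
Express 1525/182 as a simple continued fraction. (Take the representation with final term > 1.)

1525 = 8×182 + 69
182 = 2×69 + 44
69 = 1×44 + 25
44 = 1×25 + 19
25 = 1×19 + 6
19 = 3×6 + 1
6 = 6×1 + 0  (stop)
So 1525/182 = [8; 2, 1, 1, 1, 3, 6].

[8; 2, 1, 1, 1, 3, 6]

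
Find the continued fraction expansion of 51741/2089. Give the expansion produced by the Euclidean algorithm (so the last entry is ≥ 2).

51741 = 24*2089 + 1605
2089 = 1*1605 + 484
1605 = 3*484 + 153
484 = 3*153 + 25
153 = 6*25 + 3
25 = 8*3 + 1
3 = 3*1 + 0  (stop)
So 51741/2089 = [24; 1, 3, 3, 6, 8, 3].

[24; 1, 3, 3, 6, 8, 3]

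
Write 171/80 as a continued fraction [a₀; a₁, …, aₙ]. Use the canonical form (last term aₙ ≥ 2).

[2; 7, 3, 1, 2]

171 = 2*80 + 11
80 = 7*11 + 3
11 = 3*3 + 2
3 = 1*2 + 1
2 = 2*1 + 0  (stop)
So 171/80 = [2; 7, 3, 1, 2].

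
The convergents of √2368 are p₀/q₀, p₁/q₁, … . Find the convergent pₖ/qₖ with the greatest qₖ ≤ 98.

3601/74

√2368 = [48; 1, 1, 1, 23, 1, 1, 1, 96, …] (period length 8).
Convergents:
  p_0/q_0 = 48/1
  p_1/q_1 = 49/1
  p_2/q_2 = 97/2
  p_3/q_3 = 146/3
  p_4/q_4 = 3455/71
  p_5/q_5 = 3601/74
  p_6/q_6 = 7056/145
q_5 = 74 ≤ 98 < 145 = q_6, so the answer is 3601/74.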